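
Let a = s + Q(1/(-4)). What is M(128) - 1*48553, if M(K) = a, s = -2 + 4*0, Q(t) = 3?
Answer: -48552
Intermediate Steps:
s = -2 (s = -2 + 0 = -2)
a = 1 (a = -2 + 3 = 1)
M(K) = 1
M(128) - 1*48553 = 1 - 1*48553 = 1 - 48553 = -48552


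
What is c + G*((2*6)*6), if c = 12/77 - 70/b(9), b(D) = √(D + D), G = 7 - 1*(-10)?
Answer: 94260/77 - 35*√2/3 ≈ 1207.7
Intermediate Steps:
G = 17 (G = 7 + 10 = 17)
b(D) = √2*√D (b(D) = √(2*D) = √2*√D)
c = 12/77 - 35*√2/3 (c = 12/77 - 70*√2/6 = 12/77 - 35*√2/3 ≈ -16.343)
c + G*((2*6)*6) = (12/77 - 35*√2/3) + 17*((2*6)*6) = (12/77 - 35*√2/3) + 17*(12*6) = (12/77 - 35*√2/3) + 17*72 = (12/77 - 35*√2/3) + 1224 = 94260/77 - 35*√2/3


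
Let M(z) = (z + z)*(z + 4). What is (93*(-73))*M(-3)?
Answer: 40734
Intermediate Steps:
M(z) = 2*z*(4 + z) (M(z) = (2*z)*(4 + z) = 2*z*(4 + z))
(93*(-73))*M(-3) = (93*(-73))*(2*(-3)*(4 - 3)) = -13578*(-3) = -6789*(-6) = 40734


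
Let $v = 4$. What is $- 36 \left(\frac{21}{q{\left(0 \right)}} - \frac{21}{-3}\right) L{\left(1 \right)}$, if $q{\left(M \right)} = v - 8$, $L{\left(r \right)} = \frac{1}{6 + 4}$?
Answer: $- \frac{63}{10} \approx -6.3$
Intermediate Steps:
$L{\left(r \right)} = \frac{1}{10}$
$q{\left(M \right)} = -4$ ($q{\left(M \right)} = 4 - 8 = -4$)
$- 36 \left(\frac{21}{q{\left(0 \right)}} - \frac{21}{-3}\right) L{\left(1 \right)} = - 36 \left(\frac{21}{-4} - \frac{21}{-3}\right) \frac{1}{10} = - 36 \left(21 \left(- \frac{1}{4}\right) - -7\right) \frac{1}{10} = - 36 \left(- \frac{21}{4} + 7\right) \frac{1}{10} = \left(-36\right) \frac{7}{4} \cdot \frac{1}{10} = \left(-63\right) \frac{1}{10} = - \frac{63}{10}$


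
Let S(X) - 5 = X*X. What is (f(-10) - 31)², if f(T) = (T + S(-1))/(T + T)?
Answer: 23716/25 ≈ 948.64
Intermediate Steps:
S(X) = 5 + X² (S(X) = 5 + X*X = 5 + X²)
f(T) = (6 + T)/(2*T) (f(T) = (T + (5 + (-1)²))/(T + T) = (T + (5 + 1))/((2*T)) = (T + 6)*(1/(2*T)) = (6 + T)*(1/(2*T)) = (6 + T)/(2*T))
(f(-10) - 31)² = ((½)*(6 - 10)/(-10) - 31)² = ((½)*(-⅒)*(-4) - 31)² = (⅕ - 31)² = (-154/5)² = 23716/25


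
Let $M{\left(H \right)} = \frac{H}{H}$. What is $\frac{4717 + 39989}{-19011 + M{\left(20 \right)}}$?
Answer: $- \frac{22353}{9505} \approx -2.3517$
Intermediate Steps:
$M{\left(H \right)} = 1$
$\frac{4717 + 39989}{-19011 + M{\left(20 \right)}} = \frac{4717 + 39989}{-19011 + 1} = \frac{44706}{-19010} = 44706 \left(- \frac{1}{19010}\right) = - \frac{22353}{9505}$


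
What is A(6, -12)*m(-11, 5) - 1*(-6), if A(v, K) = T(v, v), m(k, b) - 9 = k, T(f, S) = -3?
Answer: 12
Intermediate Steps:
m(k, b) = 9 + k
A(v, K) = -3
A(6, -12)*m(-11, 5) - 1*(-6) = -3*(9 - 11) - 1*(-6) = -3*(-2) + 6 = 6 + 6 = 12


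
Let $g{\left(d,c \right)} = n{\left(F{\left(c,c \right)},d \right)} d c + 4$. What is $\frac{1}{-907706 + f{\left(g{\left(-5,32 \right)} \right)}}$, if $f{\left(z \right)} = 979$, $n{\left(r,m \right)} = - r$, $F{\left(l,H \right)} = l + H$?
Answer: $- \frac{1}{906727} \approx -1.1029 \cdot 10^{-6}$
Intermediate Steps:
$F{\left(l,H \right)} = H + l$
$g{\left(d,c \right)} = 4 - 2 d c^{2}$ ($g{\left(d,c \right)} = - (c + c) d c + 4 = - 2 c d c + 4 = - 2 d c^{2} + 4 = 4 - 2 d c^{2}$)
$\frac{1}{-907706 + f{\left(g{\left(-5,32 \right)} \right)}} = \frac{1}{-907706 + 979} = \frac{1}{-906727} = - \frac{1}{906727}$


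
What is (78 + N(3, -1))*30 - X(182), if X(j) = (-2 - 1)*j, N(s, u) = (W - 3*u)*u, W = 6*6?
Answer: 1716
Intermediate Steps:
W = 36
N(s, u) = u*(36 - 3*u) (N(s, u) = (36 - 3*u)*u = u*(36 - 3*u))
X(j) = -3*j
(78 + N(3, -1))*30 - X(182) = (78 + 3*(-1)*(12 - 1*(-1)))*30 - (-3)*182 = (78 + 3*(-1)*(12 + 1))*30 - 1*(-546) = (78 + 3*(-1)*13)*30 + 546 = (78 - 39)*30 + 546 = 39*30 + 546 = 1170 + 546 = 1716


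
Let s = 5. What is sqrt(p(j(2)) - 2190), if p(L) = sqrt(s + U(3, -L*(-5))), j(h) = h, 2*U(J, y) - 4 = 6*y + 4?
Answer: sqrt(-2190 + sqrt(39)) ≈ 46.731*I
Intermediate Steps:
U(J, y) = 4 + 3*y (U(J, y) = 2 + (6*y + 4)/2 = 2 + (4 + 6*y)/2 = 2 + (2 + 3*y) = 4 + 3*y)
p(L) = sqrt(9 + 15*L) (p(L) = sqrt(5 + (4 + 3*(-L*(-5)))) = sqrt(5 + (4 + 3*(5*L))) = sqrt(5 + (4 + 15*L)) = sqrt(9 + 15*L))
sqrt(p(j(2)) - 2190) = sqrt(sqrt(9 + 15*2) - 2190) = sqrt(sqrt(9 + 30) - 2190) = sqrt(sqrt(39) - 2190) = sqrt(-2190 + sqrt(39))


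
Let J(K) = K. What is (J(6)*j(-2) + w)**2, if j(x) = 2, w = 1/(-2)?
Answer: 529/4 ≈ 132.25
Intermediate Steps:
w = -1/2 ≈ -0.50000
(J(6)*j(-2) + w)**2 = (6*2 - 1/2)**2 = (12 - 1/2)**2 = (23/2)**2 = 529/4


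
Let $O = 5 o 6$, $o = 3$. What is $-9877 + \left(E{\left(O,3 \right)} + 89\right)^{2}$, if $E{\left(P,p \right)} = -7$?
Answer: $-3153$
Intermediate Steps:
$O = 90$ ($O = 5 \cdot 3 \cdot 6 = 15 \cdot 6 = 90$)
$-9877 + \left(E{\left(O,3 \right)} + 89\right)^{2} = -9877 + \left(-7 + 89\right)^{2} = -9877 + 82^{2} = -9877 + 6724 = -3153$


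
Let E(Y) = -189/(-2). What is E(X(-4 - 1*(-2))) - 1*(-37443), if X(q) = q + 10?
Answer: 75075/2 ≈ 37538.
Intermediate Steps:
X(q) = 10 + q
E(Y) = 189/2 (E(Y) = -189*(-1/2) = 189/2)
E(X(-4 - 1*(-2))) - 1*(-37443) = 189/2 - 1*(-37443) = 189/2 + 37443 = 75075/2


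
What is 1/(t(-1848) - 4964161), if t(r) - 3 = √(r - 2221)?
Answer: -4964158/24642864653033 - I*√4069/24642864653033 ≈ -2.0144e-7 - 2.5885e-12*I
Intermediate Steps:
t(r) = 3 + √(-2221 + r) (t(r) = 3 + √(r - 2221) = 3 + √(-2221 + r))
1/(t(-1848) - 4964161) = 1/((3 + √(-2221 - 1848)) - 4964161) = 1/((3 + √(-4069)) - 4964161) = 1/((3 + I*√4069) - 4964161) = 1/(-4964158 + I*√4069)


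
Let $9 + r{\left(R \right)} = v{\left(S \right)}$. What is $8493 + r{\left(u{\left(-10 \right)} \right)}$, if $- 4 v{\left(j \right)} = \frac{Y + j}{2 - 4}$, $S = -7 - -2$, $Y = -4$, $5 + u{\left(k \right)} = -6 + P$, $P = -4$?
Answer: $\frac{67863}{8} \approx 8482.9$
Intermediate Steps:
$u{\left(k \right)} = -15$ ($u{\left(k \right)} = -5 - 10 = -15$)
$S = -5$ ($S = -7 + 2 = -5$)
$v{\left(j \right)} = - \frac{1}{2} + \frac{j}{8}$ ($v{\left(j \right)} = - \frac{\left(-4 + j\right) \frac{1}{2 - 4}}{4} = - \frac{\left(-4 + j\right) \frac{1}{-2}}{4} = - \frac{\left(-4 + j\right) \left(- \frac{1}{2}\right)}{4} = - \frac{2 - \frac{j}{2}}{4} = - \frac{1}{2} + \frac{j}{8}$)
$r{\left(R \right)} = - \frac{81}{8}$ ($r{\left(R \right)} = -9 + \left(- \frac{1}{2} + \frac{1}{8} \left(-5\right)\right) = -9 - \frac{9}{8} = - \frac{81}{8}$)
$8493 + r{\left(u{\left(-10 \right)} \right)} = 8493 - \frac{81}{8} = \frac{67863}{8}$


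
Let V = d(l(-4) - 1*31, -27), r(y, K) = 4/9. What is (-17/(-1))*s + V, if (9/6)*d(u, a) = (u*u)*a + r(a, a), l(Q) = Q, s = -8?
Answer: -599014/27 ≈ -22186.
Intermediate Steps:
r(y, K) = 4/9 (r(y, K) = 4*(⅑) = 4/9)
d(u, a) = 8/27 + 2*a*u²/3 (d(u, a) = 2*((u*u)*a + 4/9)/3 = 2*(u²*a + 4/9)/3 = 2*(a*u² + 4/9)/3 = 2*(4/9 + a*u²)/3 = 8/27 + 2*a*u²/3)
V = -595342/27 (V = 8/27 + (⅔)*(-27)*(-4 - 1*31)² = 8/27 + (⅔)*(-27)*(-4 - 31)² = 8/27 + (⅔)*(-27)*(-35)² = 8/27 + (⅔)*(-27)*1225 = 8/27 - 22050 = -595342/27 ≈ -22050.)
(-17/(-1))*s + V = (-17/(-1))*(-8) - 595342/27 = -1*(-17)*(-8) - 595342/27 = 17*(-8) - 595342/27 = -136 - 595342/27 = -599014/27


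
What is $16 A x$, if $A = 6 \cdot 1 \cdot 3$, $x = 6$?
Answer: $1728$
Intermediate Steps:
$A = 18$ ($A = 6 \cdot 3 = 18$)
$16 A x = 16 \cdot 18 \cdot 6 = 288 \cdot 6 = 1728$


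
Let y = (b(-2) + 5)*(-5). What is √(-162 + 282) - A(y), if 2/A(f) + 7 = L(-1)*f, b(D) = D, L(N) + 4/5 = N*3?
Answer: -1/25 + 2*√30 ≈ 10.914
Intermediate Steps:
L(N) = -⅘ + 3*N (L(N) = -⅘ + N*3 = -⅘ + 3*N)
y = -15 (y = (-2 + 5)*(-5) = 3*(-5) = -15)
A(f) = 2/(-7 - 19*f/5) (A(f) = 2/(-7 + (-⅘ + 3*(-1))*f) = 2/(-7 + (-⅘ - 3)*f) = 2/(-7 - 19*f/5))
√(-162 + 282) - A(y) = √(-162 + 282) - (-10)/(35 + 19*(-15)) = √120 - (-10)/(35 - 285) = 2*√30 - (-10)/(-250) = 2*√30 - (-10)*(-1)/250 = 2*√30 - 1*1/25 = 2*√30 - 1/25 = -1/25 + 2*√30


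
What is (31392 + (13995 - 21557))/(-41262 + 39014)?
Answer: -11915/1124 ≈ -10.601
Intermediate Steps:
(31392 + (13995 - 21557))/(-41262 + 39014) = (31392 - 7562)/(-2248) = 23830*(-1/2248) = -11915/1124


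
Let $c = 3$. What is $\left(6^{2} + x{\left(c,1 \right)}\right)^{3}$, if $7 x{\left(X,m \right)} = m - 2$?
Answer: $\frac{15813251}{343} \approx 46103.0$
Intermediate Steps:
$x{\left(X,m \right)} = - \frac{2}{7} + \frac{m}{7}$ ($x{\left(X,m \right)} = \frac{m - 2}{7} = \frac{-2 + m}{7} = - \frac{2}{7} + \frac{m}{7}$)
$\left(6^{2} + x{\left(c,1 \right)}\right)^{3} = \left(6^{2} + \left(- \frac{2}{7} + \frac{1}{7} \cdot 1\right)\right)^{3} = \left(36 + \left(- \frac{2}{7} + \frac{1}{7}\right)\right)^{3} = \left(36 - \frac{1}{7}\right)^{3} = \left(\frac{251}{7}\right)^{3} = \frac{15813251}{343}$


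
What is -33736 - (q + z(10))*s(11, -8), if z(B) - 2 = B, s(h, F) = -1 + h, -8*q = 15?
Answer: -135349/4 ≈ -33837.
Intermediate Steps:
q = -15/8 (q = -1/8*15 = -15/8 ≈ -1.8750)
z(B) = 2 + B
-33736 - (q + z(10))*s(11, -8) = -33736 - (-15/8 + (2 + 10))*(-1 + 11) = -33736 - (-15/8 + 12)*10 = -33736 - 81*10/8 = -33736 - 1*405/4 = -33736 - 405/4 = -135349/4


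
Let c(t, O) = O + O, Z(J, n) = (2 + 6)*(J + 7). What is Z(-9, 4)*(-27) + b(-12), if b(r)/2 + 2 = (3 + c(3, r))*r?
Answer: 932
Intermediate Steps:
Z(J, n) = 56 + 8*J (Z(J, n) = 8*(7 + J) = 56 + 8*J)
c(t, O) = 2*O
b(r) = -4 + 2*r*(3 + 2*r) (b(r) = -4 + 2*((3 + 2*r)*r) = -4 + 2*(r*(3 + 2*r)) = -4 + 2*r*(3 + 2*r))
Z(-9, 4)*(-27) + b(-12) = (56 + 8*(-9))*(-27) + (-4 + 4*(-12)**2 + 6*(-12)) = (56 - 72)*(-27) + (-4 + 4*144 - 72) = -16*(-27) + (-4 + 576 - 72) = 432 + 500 = 932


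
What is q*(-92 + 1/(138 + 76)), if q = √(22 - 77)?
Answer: -19687*I*√55/214 ≈ -682.26*I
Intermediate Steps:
q = I*√55 (q = √(-55) = I*√55 ≈ 7.4162*I)
q*(-92 + 1/(138 + 76)) = (I*√55)*(-92 + 1/(138 + 76)) = (I*√55)*(-92 + 1/214) = (I*√55)*(-19687/214) = -19687*I*√55/214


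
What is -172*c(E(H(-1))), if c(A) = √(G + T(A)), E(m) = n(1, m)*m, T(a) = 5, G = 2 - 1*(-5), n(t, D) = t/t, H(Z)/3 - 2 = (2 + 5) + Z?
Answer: -344*√3 ≈ -595.83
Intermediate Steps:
H(Z) = 27 + 3*Z (H(Z) = 6 + 3*((2 + 5) + Z) = 6 + 3*(7 + Z) = 6 + (21 + 3*Z) = 27 + 3*Z)
n(t, D) = 1
G = 7 (G = 2 + 5 = 7)
E(m) = m (E(m) = 1*m = m)
c(A) = 2*√3 (c(A) = √(7 + 5) = √12 = 2*√3)
-172*c(E(H(-1))) = -344*√3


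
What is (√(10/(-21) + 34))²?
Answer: 704/21 ≈ 33.524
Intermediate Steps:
(√(10/(-21) + 34))² = (√(10*(-1/21) + 34))² = (√(-10/21 + 34))² = (√(704/21))² = (8*√231/21)² = 704/21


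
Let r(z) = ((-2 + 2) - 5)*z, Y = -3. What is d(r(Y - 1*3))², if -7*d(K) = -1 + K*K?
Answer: 808201/49 ≈ 16494.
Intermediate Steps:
r(z) = -5*z (r(z) = (0 - 5)*z = -5*z)
d(K) = ⅐ - K²/7 (d(K) = -(-1 + K*K)/7 = -(-1 + K²)/7 = ⅐ - K²/7)
d(r(Y - 1*3))² = (⅐ - 25*(-3 - 1*3)²/7)² = (⅐ - 25*(-3 - 3)²/7)² = (⅐ - (-5*(-6))²/7)² = (⅐ - ⅐*30²)² = (⅐ - ⅐*900)² = (⅐ - 900/7)² = (-899/7)² = 808201/49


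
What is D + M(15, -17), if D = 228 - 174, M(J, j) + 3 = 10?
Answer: 61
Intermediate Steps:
M(J, j) = 7 (M(J, j) = -3 + 10 = 7)
D = 54
D + M(15, -17) = 54 + 7 = 61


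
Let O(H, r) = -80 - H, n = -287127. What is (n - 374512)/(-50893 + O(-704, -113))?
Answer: 661639/50269 ≈ 13.162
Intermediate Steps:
(n - 374512)/(-50893 + O(-704, -113)) = (-287127 - 374512)/(-50893 + (-80 - 1*(-704))) = -661639/(-50893 + (-80 + 704)) = -661639/(-50893 + 624) = -661639/(-50269) = -661639*(-1/50269) = 661639/50269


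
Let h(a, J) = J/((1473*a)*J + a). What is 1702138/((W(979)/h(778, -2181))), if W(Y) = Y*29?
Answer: 1856181489/35480404976588 ≈ 5.2316e-5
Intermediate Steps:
W(Y) = 29*Y
h(a, J) = J/(a + 1473*J*a) (h(a, J) = J/(1473*J*a + a) = J/(a + 1473*J*a))
1702138/((W(979)/h(778, -2181))) = 1702138/(((29*979)/((-2181/(778*(1 + 1473*(-2181))))))) = 1702138/((28391/((-2181*1/778/(1 - 3212613))))) = 1702138/((28391/((-2181*1/778/(-3212612))))) = 1702138/((28391/((-2181*1/778*(-1/3212612))))) = 1702138/((28391/(2181/2499412136))) = 1702138/((28391*(2499412136/2181))) = 1702138/(70960809953176/2181) = 1702138*(2181/70960809953176) = 1856181489/35480404976588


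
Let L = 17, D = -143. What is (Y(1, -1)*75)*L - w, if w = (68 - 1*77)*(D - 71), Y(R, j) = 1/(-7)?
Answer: -14757/7 ≈ -2108.1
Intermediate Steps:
Y(R, j) = -⅐
w = 1926 (w = (68 - 1*77)*(-143 - 71) = (68 - 77)*(-214) = -9*(-214) = 1926)
(Y(1, -1)*75)*L - w = -⅐*75*17 - 1*1926 = -75/7*17 - 1926 = -1275/7 - 1926 = -14757/7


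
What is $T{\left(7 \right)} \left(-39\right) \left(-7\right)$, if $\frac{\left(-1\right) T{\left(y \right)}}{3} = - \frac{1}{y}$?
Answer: $117$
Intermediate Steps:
$T{\left(y \right)} = \frac{3}{y}$ ($T{\left(y \right)} = - 3 \left(- \frac{1}{y}\right) = \frac{3}{y}$)
$T{\left(7 \right)} \left(-39\right) \left(-7\right) = \frac{3}{7} \left(-39\right) \left(-7\right) = \left(- \frac{117}{7}\right) \left(-7\right) = 117$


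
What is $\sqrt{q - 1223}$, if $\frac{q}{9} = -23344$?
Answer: $i \sqrt{211319} \approx 459.69 i$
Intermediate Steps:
$q = -210096$ ($q = 9 \left(-23344\right) = -210096$)
$\sqrt{q - 1223} = \sqrt{-210096 - 1223} = \sqrt{-211319} = i \sqrt{211319}$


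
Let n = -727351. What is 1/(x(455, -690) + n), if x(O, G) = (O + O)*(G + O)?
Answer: -1/941201 ≈ -1.0625e-6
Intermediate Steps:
x(O, G) = 2*O*(G + O) (x(O, G) = (2*O)*(G + O) = 2*O*(G + O))
1/(x(455, -690) + n) = 1/(2*455*(-690 + 455) - 727351) = 1/(2*455*(-235) - 727351) = 1/(-213850 - 727351) = 1/(-941201) = -1/941201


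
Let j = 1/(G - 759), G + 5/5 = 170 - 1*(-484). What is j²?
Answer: 1/11236 ≈ 8.9000e-5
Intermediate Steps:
G = 653 (G = -1 + (170 - 1*(-484)) = -1 + (170 + 484) = -1 + 654 = 653)
j = -1/106 (j = 1/(653 - 759) = 1/(-106) = -1/106 ≈ -0.0094340)
j² = (-1/106)² = 1/11236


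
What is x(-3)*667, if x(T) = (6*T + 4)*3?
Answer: -28014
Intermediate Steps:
x(T) = 12 + 18*T (x(T) = (4 + 6*T)*3 = 12 + 18*T)
x(-3)*667 = (12 + 18*(-3))*667 = (12 - 54)*667 = -42*667 = -28014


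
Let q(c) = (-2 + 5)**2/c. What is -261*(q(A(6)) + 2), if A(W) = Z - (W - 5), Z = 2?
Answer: -2871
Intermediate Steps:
A(W) = 7 - W (A(W) = 2 - (W - 5) = 2 - (-5 + W) = 2 + (5 - W) = 7 - W)
q(c) = 9/c (q(c) = 3**2/c = 9/c)
-261*(q(A(6)) + 2) = -261*(9/(7 - 1*6) + 2) = -261*(9/(7 - 6) + 2) = -261*(9/1 + 2) = -261*(9*1 + 2) = -261*(9 + 2) = -261*11 = -2871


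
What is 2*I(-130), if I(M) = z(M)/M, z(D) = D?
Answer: 2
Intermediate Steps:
I(M) = 1 (I(M) = M/M = 1)
2*I(-130) = 2*1 = 2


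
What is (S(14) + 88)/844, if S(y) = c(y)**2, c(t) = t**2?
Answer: 9626/211 ≈ 45.621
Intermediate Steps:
S(y) = y**4 (S(y) = (y**2)**2 = y**4)
(S(14) + 88)/844 = (14**4 + 88)/844 = (38416 + 88)*(1/844) = 38504*(1/844) = 9626/211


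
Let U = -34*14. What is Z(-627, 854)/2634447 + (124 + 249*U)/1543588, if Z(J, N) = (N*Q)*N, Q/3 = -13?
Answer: -3684724344276/338875064653 ≈ -10.873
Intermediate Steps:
Q = -39 (Q = 3*(-13) = -39)
U = -476
Z(J, N) = -39*N² (Z(J, N) = (N*(-39))*N = (-39*N)*N = -39*N²)
Z(-627, 854)/2634447 + (124 + 249*U)/1543588 = -39*854²/2634447 + (124 + 249*(-476))/1543588 = -39*729316*(1/2634447) + (124 - 118524)*(1/1543588) = -28443324*1/2634447 - 118400*1/1543588 = -9481108/878149 - 29600/385897 = -3684724344276/338875064653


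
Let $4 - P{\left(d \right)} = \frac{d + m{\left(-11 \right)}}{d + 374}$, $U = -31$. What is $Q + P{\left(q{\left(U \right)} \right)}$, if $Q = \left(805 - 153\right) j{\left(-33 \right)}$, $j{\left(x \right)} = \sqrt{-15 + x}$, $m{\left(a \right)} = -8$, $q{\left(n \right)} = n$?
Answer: $\frac{1411}{343} + 2608 i \sqrt{3} \approx 4.1137 + 4517.2 i$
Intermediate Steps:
$P{\left(d \right)} = 4 - \frac{-8 + d}{374 + d}$ ($P{\left(d \right)} = 4 - \frac{d - 8}{d + 374} = 4 - \frac{-8 + d}{374 + d}$)
$Q = 2608 i \sqrt{3}$ ($Q = \left(805 - 153\right) \sqrt{-15 - 33} = 652 \sqrt{-48} = 652 \cdot 4 i \sqrt{3} = 2608 i \sqrt{3} \approx 4517.2 i$)
$Q + P{\left(q{\left(U \right)} \right)} = 2608 i \sqrt{3} + \frac{1504 + 3 \left(-31\right)}{374 - 31} = 2608 i \sqrt{3} + \frac{1504 - 93}{343} = 2608 i \sqrt{3} + \frac{1}{343} \cdot 1411 = 2608 i \sqrt{3} + \frac{1411}{343} = \frac{1411}{343} + 2608 i \sqrt{3}$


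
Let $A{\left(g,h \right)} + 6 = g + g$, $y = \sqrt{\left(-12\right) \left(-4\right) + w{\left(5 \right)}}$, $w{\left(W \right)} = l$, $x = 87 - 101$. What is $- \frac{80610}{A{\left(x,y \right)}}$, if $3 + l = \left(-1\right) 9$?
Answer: $\frac{40305}{17} \approx 2370.9$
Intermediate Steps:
$x = -14$
$l = -12$ ($l = -3 - 9 = -12$)
$w{\left(W \right)} = -12$
$y = 6$ ($y = \sqrt{\left(-12\right) \left(-4\right) - 12} = \sqrt{48 - 12} = \sqrt{36} = 6$)
$A{\left(g,h \right)} = -6 + 2 g$ ($A{\left(g,h \right)} = -6 + \left(g + g\right) = -6 + 2 g$)
$- \frac{80610}{A{\left(x,y \right)}} = - \frac{80610}{-6 + 2 \left(-14\right)} = - \frac{80610}{-6 - 28} = - \frac{80610}{-34} = \left(-80610\right) \left(- \frac{1}{34}\right) = \frac{40305}{17}$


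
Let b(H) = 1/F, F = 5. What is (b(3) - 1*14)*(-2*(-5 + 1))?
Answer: -552/5 ≈ -110.40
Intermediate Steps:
b(H) = 1/5
(b(3) - 1*14)*(-2*(-5 + 1)) = (1/5 - 1*14)*(-2*(-5 + 1)) = (1/5 - 14)*(-2*(-4)) = -69/5*8 = -552/5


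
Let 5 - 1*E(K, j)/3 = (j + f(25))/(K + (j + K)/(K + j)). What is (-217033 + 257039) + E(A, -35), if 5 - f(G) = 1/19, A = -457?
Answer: 115580077/2888 ≈ 40021.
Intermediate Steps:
f(G) = 94/19 (f(G) = 5 - 1/19 = 94/19)
E(K, j) = 15 - 3*(94/19 + j)/(1 + K) (E(K, j) = 15 - 3*(j + 94/19)/(K + (j + K)/(K + j)) = 15 - 3*(94/19 + j)/(K + (K + j)/(K + j)) = 15 - 3*(94/19 + j)/(K + 1) = 15 - 3*(94/19 + j)/(1 + K))
(-217033 + 257039) + E(A, -35) = (-217033 + 257039) + 3*(1 - 19*(-35) + 95*(-457))/(19*(1 - 457)) = 40006 + (3/19)*(1 + 665 - 43415)/(-456) = 40006 + (3/19)*(-1/456)*(-42749) = 40006 + 42749/2888 = 115580077/2888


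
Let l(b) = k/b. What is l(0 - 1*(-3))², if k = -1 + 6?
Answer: 25/9 ≈ 2.7778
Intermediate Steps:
k = 5
l(b) = 5/b
l(0 - 1*(-3))² = (5/(0 - 1*(-3)))² = (5/(0 + 3))² = (5/3)² = 25/9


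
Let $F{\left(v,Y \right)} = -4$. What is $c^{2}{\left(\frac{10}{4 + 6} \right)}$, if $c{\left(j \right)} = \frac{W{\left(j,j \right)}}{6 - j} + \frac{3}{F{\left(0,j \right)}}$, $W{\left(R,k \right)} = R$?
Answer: $\frac{121}{400} \approx 0.3025$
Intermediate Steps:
$c{\left(j \right)} = - \frac{3}{4} + \frac{j}{6 - j}$ ($c{\left(j \right)} = \frac{j}{6 - j} + \frac{3}{-4} = \frac{j}{6 - j} + 3 \left(- \frac{1}{4}\right) = \frac{j}{6 - j} - \frac{3}{4} = - \frac{3}{4} + \frac{j}{6 - j}$)
$c^{2}{\left(\frac{10}{4 + 6} \right)} = \left(\frac{18 - 7 \frac{10}{4 + 6}}{4 \left(-6 + \frac{10}{4 + 6}\right)}\right)^{2} = \left(\frac{18 - 7 \cdot \frac{10}{10}}{4 \left(-6 + \frac{10}{10}\right)}\right)^{2} = \left(\frac{18 - 7 \cdot 10 \cdot \frac{1}{10}}{4 \left(-6 + 10 \cdot \frac{1}{10}\right)}\right)^{2} = \left(\frac{18 - 7}{4 \left(-6 + 1\right)}\right)^{2} = \left(\frac{18 - 7}{4 \left(-5\right)}\right)^{2} = \left(\frac{1}{4} \left(- \frac{1}{5}\right) 11\right)^{2} = \left(- \frac{11}{20}\right)^{2} = \frac{121}{400}$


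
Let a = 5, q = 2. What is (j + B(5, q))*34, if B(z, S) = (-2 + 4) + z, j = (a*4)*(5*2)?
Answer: 7038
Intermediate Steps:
j = 200 (j = (5*4)*(5*2) = 20*10 = 200)
B(z, S) = 2 + z
(j + B(5, q))*34 = (200 + (2 + 5))*34 = (200 + 7)*34 = 207*34 = 7038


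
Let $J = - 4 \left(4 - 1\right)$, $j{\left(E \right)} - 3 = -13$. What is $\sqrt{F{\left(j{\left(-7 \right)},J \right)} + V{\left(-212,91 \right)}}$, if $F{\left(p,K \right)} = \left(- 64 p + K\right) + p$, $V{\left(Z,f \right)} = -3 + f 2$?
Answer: $\sqrt{797} \approx 28.231$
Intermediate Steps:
$j{\left(E \right)} = -10$ ($j{\left(E \right)} = 3 - 13 = -10$)
$V{\left(Z,f \right)} = -3 + 2 f$
$J = -12$ ($J = \left(-4\right) 3 = -12$)
$F{\left(p,K \right)} = K - 63 p$ ($F{\left(p,K \right)} = \left(K - 64 p\right) + p = K - 63 p$)
$\sqrt{F{\left(j{\left(-7 \right)},J \right)} + V{\left(-212,91 \right)}} = \sqrt{\left(-12 - -630\right) + \left(-3 + 2 \cdot 91\right)} = \sqrt{\left(-12 + 630\right) + \left(-3 + 182\right)} = \sqrt{618 + 179} = \sqrt{797}$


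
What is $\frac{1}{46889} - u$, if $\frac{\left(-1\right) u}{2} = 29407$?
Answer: $\frac{2757729647}{46889} \approx 58814.0$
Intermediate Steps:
$u = -58814$ ($u = \left(-2\right) 29407 = -58814$)
$\frac{1}{46889} - u = \frac{1}{46889} - -58814 = \frac{1}{46889} + 58814 = \frac{2757729647}{46889}$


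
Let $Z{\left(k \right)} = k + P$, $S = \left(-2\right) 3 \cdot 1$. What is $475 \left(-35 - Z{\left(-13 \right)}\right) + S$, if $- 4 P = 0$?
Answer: $-10456$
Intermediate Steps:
$S = -6$ ($S = \left(-6\right) 1 = -6$)
$P = 0$ ($P = \left(- \frac{1}{4}\right) 0 = 0$)
$Z{\left(k \right)} = k$ ($Z{\left(k \right)} = k + 0 = k$)
$475 \left(-35 - Z{\left(-13 \right)}\right) + S = 475 \left(-35 - -13\right) - 6 = 475 \left(-35 + 13\right) - 6 = 475 \left(-22\right) - 6 = -10450 - 6 = -10456$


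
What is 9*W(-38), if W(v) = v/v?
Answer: 9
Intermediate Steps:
W(v) = 1
9*W(-38) = 9*1 = 9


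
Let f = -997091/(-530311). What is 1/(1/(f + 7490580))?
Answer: 3972337967471/530311 ≈ 7.4906e+6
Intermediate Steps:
f = 997091/530311 (f = -997091*(-1/530311) = 997091/530311 ≈ 1.8802)
1/(1/(f + 7490580)) = 1/(1/(997091/530311 + 7490580)) = 1/(1/(3972337967471/530311)) = 1/(530311/3972337967471) = 3972337967471/530311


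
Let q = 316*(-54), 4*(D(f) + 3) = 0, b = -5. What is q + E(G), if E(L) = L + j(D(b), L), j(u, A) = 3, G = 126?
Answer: -16935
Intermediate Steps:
D(f) = -3 (D(f) = -3 + (¼)*0 = -3 + 0 = -3)
q = -17064
E(L) = 3 + L (E(L) = L + 3 = 3 + L)
q + E(G) = -17064 + (3 + 126) = -17064 + 129 = -16935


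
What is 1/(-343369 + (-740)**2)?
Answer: 1/204231 ≈ 4.8964e-6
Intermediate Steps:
1/(-343369 + (-740)**2) = 1/(-343369 + 547600) = 1/204231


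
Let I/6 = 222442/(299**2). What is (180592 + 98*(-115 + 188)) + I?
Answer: 16786014798/89401 ≈ 1.8776e+5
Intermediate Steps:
I = 1334652/89401 (I = 6*(222442/(299**2)) = 6*(222442/89401) = 1334652/89401 ≈ 14.929)
(180592 + 98*(-115 + 188)) + I = (180592 + 98*(-115 + 188)) + 1334652/89401 = (180592 + 98*73) + 1334652/89401 = (180592 + 7154) + 1334652/89401 = 187746 + 1334652/89401 = 16786014798/89401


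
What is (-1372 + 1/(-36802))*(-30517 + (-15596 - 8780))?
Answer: 2771676294085/36802 ≈ 7.5313e+7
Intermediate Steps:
(-1372 + 1/(-36802))*(-30517 + (-15596 - 8780)) = (-1372 - 1/36802)*(-30517 - 24376) = -50492345/36802*(-54893) = 2771676294085/36802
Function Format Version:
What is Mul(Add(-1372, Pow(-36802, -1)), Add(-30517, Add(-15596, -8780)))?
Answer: Rational(2771676294085, 36802) ≈ 7.5313e+7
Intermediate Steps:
Mul(Add(-1372, Pow(-36802, -1)), Add(-30517, Add(-15596, -8780))) = Mul(Add(-1372, Rational(-1, 36802)), Add(-30517, -24376)) = Mul(Rational(-50492345, 36802), -54893) = Rational(2771676294085, 36802)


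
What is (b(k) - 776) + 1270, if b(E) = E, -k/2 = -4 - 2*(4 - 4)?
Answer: 502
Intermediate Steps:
k = 8 (k = -2*(-4 - 2*(4 - 4)) = -2*(-4 - 2*0) = -2*(-4 + 0) = -2*(-4) = 8)
(b(k) - 776) + 1270 = (8 - 776) + 1270 = -768 + 1270 = 502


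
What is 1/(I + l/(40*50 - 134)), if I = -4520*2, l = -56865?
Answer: -622/5641835 ≈ -0.00011025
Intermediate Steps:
I = -9040
1/(I + l/(40*50 - 134)) = 1/(-9040 - 56865/(40*50 - 134)) = 1/(-9040 - 56865/(2000 - 134)) = 1/(-9040 - 56865/1866) = 1/(-9040 - 56865*1/1866) = 1/(-9040 - 18955/622) = 1/(-5641835/622) = -622/5641835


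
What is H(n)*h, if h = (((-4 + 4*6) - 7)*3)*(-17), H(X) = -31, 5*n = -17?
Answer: 20553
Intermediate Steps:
n = -17/5 (n = (1/5)*(-17) = -17/5 ≈ -3.4000)
h = -663 (h = (((-4 + 24) - 7)*3)*(-17) = ((20 - 7)*3)*(-17) = (13*3)*(-17) = 39*(-17) = -663)
H(n)*h = -31*(-663) = 20553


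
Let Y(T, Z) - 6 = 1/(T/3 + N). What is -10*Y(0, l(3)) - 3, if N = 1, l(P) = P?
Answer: -73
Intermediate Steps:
Y(T, Z) = 6 + 1/(1 + T/3) (Y(T, Z) = 6 + 1/(T/3 + 1) = 6 + 1/(1 + T/3))
-10*Y(0, l(3)) - 3 = -30*(7 + 2*0)/(3 + 0) - 3 = -30*(7 + 0)/3 - 3 = -30*7/3 - 3 = -10*7 - 3 = -70 - 3 = -73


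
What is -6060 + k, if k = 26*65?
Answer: -4370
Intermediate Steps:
k = 1690
-6060 + k = -6060 + 1690 = -4370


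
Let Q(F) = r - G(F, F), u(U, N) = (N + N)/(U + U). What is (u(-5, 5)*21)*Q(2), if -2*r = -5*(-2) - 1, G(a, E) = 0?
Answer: 189/2 ≈ 94.500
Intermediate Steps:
r = -9/2 (r = -(-5*(-2) - 1)/2 = -(10 - 1)/2 = -1/2*9 = -9/2 ≈ -4.5000)
u(U, N) = N/U (u(U, N) = (2*N)/((2*U)) = (2*N)*(1/(2*U)) = N/U)
Q(F) = -9/2 (Q(F) = -9/2 - 1*0 = -9/2 + 0 = -9/2)
(u(-5, 5)*21)*Q(2) = ((5/(-5))*21)*(-9/2) = ((5*(-1/5))*21)*(-9/2) = -1*21*(-9/2) = -21*(-9/2) = 189/2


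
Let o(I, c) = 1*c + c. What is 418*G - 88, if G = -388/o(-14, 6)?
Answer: -40810/3 ≈ -13603.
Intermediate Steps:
o(I, c) = 2*c (o(I, c) = c + c = 2*c)
G = -97/3 (G = -388/(2*6) = -388/12 = -388*1/12 = -97/3 ≈ -32.333)
418*G - 88 = 418*(-97/3) - 88 = -40546/3 - 88 = -40810/3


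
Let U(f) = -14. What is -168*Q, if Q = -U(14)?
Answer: -2352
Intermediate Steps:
Q = 14 (Q = -1*(-14) = 14)
-168*Q = -168*14 = -2352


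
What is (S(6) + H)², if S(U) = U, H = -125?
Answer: 14161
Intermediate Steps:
(S(6) + H)² = (6 - 125)² = (-119)² = 14161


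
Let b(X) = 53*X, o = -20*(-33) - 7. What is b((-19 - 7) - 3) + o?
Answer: -884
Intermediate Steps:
o = 653 (o = 660 - 7 = 653)
b((-19 - 7) - 3) + o = 53*((-19 - 7) - 3) + 653 = 53*(-26 - 3) + 653 = 53*(-29) + 653 = -1537 + 653 = -884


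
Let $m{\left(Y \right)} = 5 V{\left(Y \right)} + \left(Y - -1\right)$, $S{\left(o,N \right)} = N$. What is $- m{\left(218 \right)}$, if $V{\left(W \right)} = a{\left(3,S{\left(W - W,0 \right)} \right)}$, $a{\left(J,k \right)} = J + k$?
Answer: $-234$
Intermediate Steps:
$V{\left(W \right)} = 3$ ($V{\left(W \right)} = 3 + 0 = 3$)
$m{\left(Y \right)} = 16 + Y$ ($m{\left(Y \right)} = 5 \cdot 3 + \left(Y - -1\right) = 15 + \left(Y + 1\right) = 15 + \left(1 + Y\right) = 16 + Y$)
$- m{\left(218 \right)} = - (16 + 218) = \left(-1\right) 234 = -234$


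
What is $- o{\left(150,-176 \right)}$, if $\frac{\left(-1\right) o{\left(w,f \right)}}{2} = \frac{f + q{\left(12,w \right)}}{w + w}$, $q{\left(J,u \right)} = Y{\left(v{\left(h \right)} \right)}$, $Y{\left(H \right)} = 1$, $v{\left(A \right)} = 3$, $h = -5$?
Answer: $- \frac{7}{6} \approx -1.1667$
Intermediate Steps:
$q{\left(J,u \right)} = 1$
$o{\left(w,f \right)} = - \frac{1 + f}{w}$ ($o{\left(w,f \right)} = - 2 \frac{f + 1}{w + w} = - 2 \frac{1 + f}{2 w} = - \frac{1 + f}{w}$)
$- o{\left(150,-176 \right)} = - \frac{-1 - -176}{150} = - \frac{-1 + 176}{150} = - \frac{175}{150} = \left(-1\right) \frac{7}{6} = - \frac{7}{6}$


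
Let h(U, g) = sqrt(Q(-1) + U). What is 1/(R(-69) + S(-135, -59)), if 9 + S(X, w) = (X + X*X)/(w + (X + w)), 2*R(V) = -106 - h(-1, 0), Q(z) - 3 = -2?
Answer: -253/33776 ≈ -0.0074905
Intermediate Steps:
Q(z) = 1 (Q(z) = 3 - 2 = 1)
h(U, g) = sqrt(1 + U)
R(V) = -53 (R(V) = (-106 - sqrt(1 - 1))/2 = (-106 - sqrt(0))/2 = (-106 - 1*0)/2 = (-106 + 0)/2 = (1/2)*(-106) = -53)
S(X, w) = -9 + (X + X**2)/(X + 2*w) (S(X, w) = -9 + (X + X*X)/(w + (X + w)) = -9 + (X + X**2)/(X + 2*w))
1/(R(-69) + S(-135, -59)) = 1/(-53 + ((-135)**2 - 18*(-59) - 8*(-135))/(-135 + 2*(-59))) = 1/(-53 + (18225 + 1062 + 1080)/(-135 - 118)) = 1/(-53 + 20367/(-253)) = 1/(-53 - 1/253*20367) = 1/(-53 - 20367/253) = 1/(-33776/253) = -253/33776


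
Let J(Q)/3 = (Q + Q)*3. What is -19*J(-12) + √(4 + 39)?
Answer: 4104 + √43 ≈ 4110.6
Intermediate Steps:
J(Q) = 18*Q (J(Q) = 3*((Q + Q)*3) = 3*((2*Q)*3) = 3*(6*Q) = 18*Q)
-19*J(-12) + √(4 + 39) = -342*(-12) + √(4 + 39) = -19*(-216) + √43 = 4104 + √43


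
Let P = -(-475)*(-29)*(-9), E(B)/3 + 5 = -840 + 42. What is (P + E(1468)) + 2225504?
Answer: 2347070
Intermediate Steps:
E(B) = -2409 (E(B) = -15 + 3*(-840 + 42) = -15 + 3*(-798) = -15 - 2394 = -2409)
P = 123975 (P = -95*145*(-9) = -13775*(-9) = 123975)
(P + E(1468)) + 2225504 = (123975 - 2409) + 2225504 = 121566 + 2225504 = 2347070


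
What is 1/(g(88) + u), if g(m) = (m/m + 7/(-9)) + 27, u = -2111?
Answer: -9/18754 ≈ -0.00047990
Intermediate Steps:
g(m) = 245/9 (g(m) = (1 + 7*(-⅑)) + 27 = (1 - 7/9) + 27 = 2/9 + 27 = 245/9)
1/(g(88) + u) = 1/(245/9 - 2111) = 1/(-18754/9) = -9/18754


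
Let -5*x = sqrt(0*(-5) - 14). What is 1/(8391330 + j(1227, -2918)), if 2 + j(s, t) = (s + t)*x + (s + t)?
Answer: 209740925/1759650264826959 - 8455*I*sqrt(14)/1759650264826959 ≈ 1.1919e-7 - 1.7978e-11*I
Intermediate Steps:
x = -I*sqrt(14)/5 (x = -sqrt(0*(-5) - 14)/5 = -sqrt(0 - 14)/5 = -I*sqrt(14)/5 ≈ -0.74833*I)
j(s, t) = -2 + s + t - I*sqrt(14)*(s + t)/5 (j(s, t) = -2 + ((s + t)*(-I*sqrt(14)/5) + (s + t)) = -2 + (-I*sqrt(14)*(s + t)/5 + (s + t)) = -2 + (s + t - I*sqrt(14)*(s + t)/5) = -2 + s + t - I*sqrt(14)*(s + t)/5)
1/(8391330 + j(1227, -2918)) = 1/(8391330 + (-2 + 1227 - 2918 - 1/5*I*1227*sqrt(14) - 1/5*I*(-2918)*sqrt(14))) = 1/(8391330 + (-2 + 1227 - 2918 - 1227*I*sqrt(14)/5 + 2918*I*sqrt(14)/5)) = 1/(8391330 + (-1693 + 1691*I*sqrt(14)/5)) = 1/(8389637 + 1691*I*sqrt(14)/5)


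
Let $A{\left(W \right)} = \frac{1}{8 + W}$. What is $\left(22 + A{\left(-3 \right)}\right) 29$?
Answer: $\frac{3219}{5} \approx 643.8$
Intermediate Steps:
$\left(22 + A{\left(-3 \right)}\right) 29 = \left(22 + \frac{1}{8 - 3}\right) 29 = \left(22 + \frac{1}{5}\right) 29 = \frac{111}{5} \cdot 29 = \frac{3219}{5}$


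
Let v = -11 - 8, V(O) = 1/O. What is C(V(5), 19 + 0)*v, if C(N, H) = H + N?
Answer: -1824/5 ≈ -364.80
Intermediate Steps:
v = -19
C(V(5), 19 + 0)*v = ((19 + 0) + 1/5)*(-19) = (19 + ⅕)*(-19) = (96/5)*(-19) = -1824/5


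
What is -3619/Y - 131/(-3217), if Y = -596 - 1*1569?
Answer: 11925938/6964805 ≈ 1.7123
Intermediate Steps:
Y = -2165 (Y = -596 - 1569 = -2165)
-3619/Y - 131/(-3217) = -3619/(-2165) - 131/(-3217) = -3619*(-1/2165) - 131*(-1/3217) = 3619/2165 + 131/3217 = 11925938/6964805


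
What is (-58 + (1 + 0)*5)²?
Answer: 2809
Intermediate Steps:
(-58 + (1 + 0)*5)² = (-58 + 1*5)² = (-58 + 5)² = (-53)² = 2809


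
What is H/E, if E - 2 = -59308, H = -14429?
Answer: 14429/59306 ≈ 0.24330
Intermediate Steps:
E = -59306 (E = 2 - 59308 = -59306)
H/E = -14429/(-59306) = -14429*(-1/59306) = 14429/59306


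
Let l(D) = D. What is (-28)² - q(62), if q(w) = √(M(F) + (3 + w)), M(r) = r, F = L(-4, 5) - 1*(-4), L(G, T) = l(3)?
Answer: 784 - 6*√2 ≈ 775.51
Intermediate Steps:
L(G, T) = 3
F = 7 (F = 3 - 1*(-4) = 3 + 4 = 7)
q(w) = √(10 + w) (q(w) = √(7 + (3 + w)) = √(10 + w))
(-28)² - q(62) = (-28)² - √(10 + 62) = 784 - √72 = 784 - 6*√2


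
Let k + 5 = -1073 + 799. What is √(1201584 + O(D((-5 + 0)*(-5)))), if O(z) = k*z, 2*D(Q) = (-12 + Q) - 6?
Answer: √4802430/2 ≈ 1095.7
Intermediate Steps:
k = -279 (k = -5 + (-1073 + 799) = -5 - 274 = -279)
D(Q) = -9 + Q/2 (D(Q) = ((-12 + Q) - 6)/2 = (-18 + Q)/2 = -9 + Q/2)
O(z) = -279*z
√(1201584 + O(D((-5 + 0)*(-5)))) = √(1201584 - 279*(-9 + ((-5 + 0)*(-5))/2)) = √(1201584 - 279*(-9 + (-5*(-5))/2)) = √(1201584 - 279*(-9 + (½)*25)) = √(1201584 - 279*(-9 + 25/2)) = √(1201584 - 279*7/2) = √(1201584 - 1953/2) = √(2401215/2) = √4802430/2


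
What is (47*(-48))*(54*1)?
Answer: -121824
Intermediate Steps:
(47*(-48))*(54*1) = -2256*54 = -121824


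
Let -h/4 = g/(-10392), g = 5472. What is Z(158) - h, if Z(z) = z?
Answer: 67502/433 ≈ 155.89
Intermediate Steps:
h = 912/433 (h = -21888/(-10392) = -21888*(-1)/10392 = -4*(-228/433) = 912/433 ≈ 2.1062)
Z(158) - h = 158 - 1*912/433 = 158 - 912/433 = 67502/433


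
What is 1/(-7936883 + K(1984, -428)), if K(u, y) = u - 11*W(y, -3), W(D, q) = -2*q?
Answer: -1/7934965 ≈ -1.2602e-7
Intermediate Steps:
K(u, y) = -66 + u (K(u, y) = u - (-22)*(-3) = u - 11*6 = u - 66 = -66 + u)
1/(-7936883 + K(1984, -428)) = 1/(-7936883 + (-66 + 1984)) = 1/(-7936883 + 1918) = 1/(-7934965) = -1/7934965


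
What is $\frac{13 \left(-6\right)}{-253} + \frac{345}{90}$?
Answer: $\frac{6287}{1518} \approx 4.1416$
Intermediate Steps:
$\frac{13 \left(-6\right)}{-253} + \frac{345}{90} = \left(-78\right) \left(- \frac{1}{253}\right) + 345 \cdot \frac{1}{90} = \frac{78}{253} + \frac{23}{6} = \frac{6287}{1518}$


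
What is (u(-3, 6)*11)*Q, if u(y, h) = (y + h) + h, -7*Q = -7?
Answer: 99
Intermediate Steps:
Q = 1 (Q = -⅐*(-7) = 1)
u(y, h) = y + 2*h (u(y, h) = (h + y) + h = y + 2*h)
(u(-3, 6)*11)*Q = ((-3 + 2*6)*11)*1 = ((-3 + 12)*11)*1 = (9*11)*1 = 99*1 = 99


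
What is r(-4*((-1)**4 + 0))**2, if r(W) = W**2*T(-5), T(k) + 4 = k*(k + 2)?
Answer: 30976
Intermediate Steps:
T(k) = -4 + k*(2 + k) (T(k) = -4 + k*(k + 2) = -4 + k*(2 + k))
r(W) = 11*W**2 (r(W) = W**2*(-4 + (-5)**2 + 2*(-5)) = W**2*(-4 + 25 - 10) = W**2*11 = 11*W**2)
r(-4*((-1)**4 + 0))**2 = (11*(-4*((-1)**4 + 0))**2)**2 = (11*(-4*(1 + 0))**2)**2 = (11*(-4*1)**2)**2 = (11*(-4)**2)**2 = (11*16)**2 = 176**2 = 30976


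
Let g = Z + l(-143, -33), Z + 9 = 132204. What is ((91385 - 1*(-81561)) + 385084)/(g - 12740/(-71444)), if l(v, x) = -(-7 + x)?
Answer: 996697383/236185252 ≈ 4.2200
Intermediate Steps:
Z = 132195 (Z = -9 + 132204 = 132195)
l(v, x) = 7 - x
g = 132235 (g = 132195 + (7 - 1*(-33)) = 132195 + (7 + 33) = 132195 + 40 = 132235)
((91385 - 1*(-81561)) + 385084)/(g - 12740/(-71444)) = ((91385 - 1*(-81561)) + 385084)/(132235 - 12740/(-71444)) = ((91385 + 81561) + 385084)/(132235 - 12740*(-1/71444)) = (172946 + 385084)/(132235 + 3185/17861) = 558030/(2361852520/17861) = 558030*(17861/2361852520) = 996697383/236185252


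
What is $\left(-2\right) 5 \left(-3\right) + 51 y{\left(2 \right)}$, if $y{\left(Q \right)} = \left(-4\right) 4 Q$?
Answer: $-1602$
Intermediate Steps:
$y{\left(Q \right)} = - 16 Q$
$\left(-2\right) 5 \left(-3\right) + 51 y{\left(2 \right)} = \left(-2\right) 5 \left(-3\right) + 51 \left(\left(-16\right) 2\right) = \left(-10\right) \left(-3\right) + 51 \left(-32\right) = 30 - 1632 = -1602$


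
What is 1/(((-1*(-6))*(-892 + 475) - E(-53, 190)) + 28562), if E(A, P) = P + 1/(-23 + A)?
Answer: 76/1966121 ≈ 3.8655e-5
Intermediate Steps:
1/(((-1*(-6))*(-892 + 475) - E(-53, 190)) + 28562) = 1/(((-1*(-6))*(-892 + 475) - (1 - 23*190 - 53*190)/(-23 - 53)) + 28562) = 1/((6*(-417) - (1 - 4370 - 10070)/(-76)) + 28562) = 1/((-2502 - (-1)*(-14439)/76) + 28562) = 1/((-2502 - 1*14439/76) + 28562) = 1/((-2502 - 14439/76) + 28562) = 1/(-204591/76 + 28562) = 1/(1966121/76) = 76/1966121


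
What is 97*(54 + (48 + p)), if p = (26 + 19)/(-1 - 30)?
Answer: 302349/31 ≈ 9753.2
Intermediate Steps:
p = -45/31 (p = 45/(-31) = 45*(-1/31) = -45/31 ≈ -1.4516)
97*(54 + (48 + p)) = 97*(54 + (48 - 45/31)) = 97*(54 + 1443/31) = 97*(3117/31) = 302349/31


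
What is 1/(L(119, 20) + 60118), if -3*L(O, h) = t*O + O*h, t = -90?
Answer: 3/188684 ≈ 1.5900e-5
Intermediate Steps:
L(O, h) = 30*O - O*h/3 (L(O, h) = -(-90*O + O*h)/3 = 30*O - O*h/3)
1/(L(119, 20) + 60118) = 1/((1/3)*119*(90 - 1*20) + 60118) = 1/((1/3)*119*(90 - 20) + 60118) = 1/((1/3)*119*70 + 60118) = 1/(8330/3 + 60118) = 1/(188684/3) = 3/188684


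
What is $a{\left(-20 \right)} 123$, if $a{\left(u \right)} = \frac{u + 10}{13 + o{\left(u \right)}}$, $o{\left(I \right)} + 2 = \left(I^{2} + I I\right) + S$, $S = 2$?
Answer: $- \frac{410}{271} \approx -1.5129$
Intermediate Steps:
$o{\left(I \right)} = 2 I^{2}$ ($o{\left(I \right)} = -2 + \left(\left(I^{2} + I I\right) + 2\right) = -2 + \left(\left(I^{2} + I^{2}\right) + 2\right) = -2 + \left(2 I^{2} + 2\right) = -2 + \left(2 + 2 I^{2}\right) = 2 I^{2}$)
$a{\left(u \right)} = \frac{10 + u}{13 + 2 u^{2}}$ ($a{\left(u \right)} = \frac{u + 10}{13 + 2 u^{2}} = \frac{10 + u}{13 + 2 u^{2}}$)
$a{\left(-20 \right)} 123 = \frac{10 - 20}{13 + 2 \left(-20\right)^{2}} \cdot 123 = \frac{1}{13 + 2 \cdot 400} \left(-10\right) 123 = \frac{1}{13 + 800} \left(-10\right) 123 = \frac{1}{813} \left(-10\right) 123 = \left(- \frac{10}{813}\right) 123 = - \frac{410}{271}$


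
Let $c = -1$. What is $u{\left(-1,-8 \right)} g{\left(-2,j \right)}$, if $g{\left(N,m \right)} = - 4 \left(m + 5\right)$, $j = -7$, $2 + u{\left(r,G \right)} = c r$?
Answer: $-8$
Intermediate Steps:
$u{\left(r,G \right)} = -2 - r$
$g{\left(N,m \right)} = -20 - 4 m$ ($g{\left(N,m \right)} = - 4 \left(5 + m\right) = -20 - 4 m$)
$u{\left(-1,-8 \right)} g{\left(-2,j \right)} = \left(-2 - -1\right) \left(-20 - -28\right) = \left(-2 + 1\right) \left(-20 + 28\right) = \left(-1\right) 8 = -8$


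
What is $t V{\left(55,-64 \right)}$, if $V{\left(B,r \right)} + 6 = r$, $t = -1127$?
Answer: $78890$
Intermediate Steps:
$V{\left(B,r \right)} = -6 + r$
$t V{\left(55,-64 \right)} = - 1127 \left(-6 - 64\right) = \left(-1127\right) \left(-70\right) = 78890$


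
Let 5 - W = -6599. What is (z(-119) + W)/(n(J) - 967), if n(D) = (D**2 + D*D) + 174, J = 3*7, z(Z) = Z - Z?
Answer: 6604/89 ≈ 74.202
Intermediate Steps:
W = 6604 (W = 5 - 1*(-6599) = 5 + 6599 = 6604)
z(Z) = 0
J = 21
n(D) = 174 + 2*D**2 (n(D) = (D**2 + D**2) + 174 = 2*D**2 + 174 = 174 + 2*D**2)
(z(-119) + W)/(n(J) - 967) = (0 + 6604)/((174 + 2*21**2) - 967) = 6604/((174 + 2*441) - 967) = 6604/((174 + 882) - 967) = 6604/(1056 - 967) = 6604/89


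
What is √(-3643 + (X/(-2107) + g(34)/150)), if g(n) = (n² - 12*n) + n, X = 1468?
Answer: I*√74171302602/4515 ≈ 60.32*I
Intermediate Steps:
g(n) = n² - 11*n
√(-3643 + (X/(-2107) + g(34)/150)) = √(-3643 + (1468/(-2107) + (34*(-11 + 34))/150)) = √(-3643 + (1468*(-1/2107) + (34*23)*(1/150))) = √(-3643 + (-1468/2107 + 782*(1/150))) = √(-3643 + (-1468/2107 + 391/75)) = √(-3643 + 713737/158025) = √(-574971338/158025) = I*√74171302602/4515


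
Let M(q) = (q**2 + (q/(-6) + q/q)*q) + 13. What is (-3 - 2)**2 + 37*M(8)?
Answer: 8326/3 ≈ 2775.3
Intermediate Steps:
M(q) = 13 + q**2 + q*(1 - q/6) (M(q) = (q**2 + (q*(-1/6) + 1)*q) + 13 = (q**2 + (-q/6 + 1)*q) + 13 = (q**2 + (1 - q/6)*q) + 13 = (q**2 + q*(1 - q/6)) + 13 = 13 + q**2 + q*(1 - q/6))
(-3 - 2)**2 + 37*M(8) = (-3 - 2)**2 + 37*(13 + 8 + (5/6)*8**2) = (-5)**2 + 37*(13 + 8 + (5/6)*64) = 25 + 37*(13 + 8 + 160/3) = 25 + 37*(223/3) = 25 + 8251/3 = 8326/3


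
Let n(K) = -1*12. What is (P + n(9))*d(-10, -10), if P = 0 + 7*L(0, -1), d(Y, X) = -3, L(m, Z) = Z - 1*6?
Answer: 183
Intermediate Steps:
L(m, Z) = -6 + Z (L(m, Z) = Z - 6 = -6 + Z)
n(K) = -12
P = -49 (P = 0 + 7*(-6 - 1) = 0 + 7*(-7) = 0 - 49 = -49)
(P + n(9))*d(-10, -10) = (-49 - 12)*(-3) = -61*(-3) = 183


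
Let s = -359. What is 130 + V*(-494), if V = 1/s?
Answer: 47164/359 ≈ 131.38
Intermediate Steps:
V = -1/359 (V = 1/(-359) = -1/359 ≈ -0.0027855)
130 + V*(-494) = 130 - 1/359*(-494) = 130 + 494/359 = 47164/359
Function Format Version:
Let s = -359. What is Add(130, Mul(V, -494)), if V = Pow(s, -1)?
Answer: Rational(47164, 359) ≈ 131.38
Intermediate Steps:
V = Rational(-1, 359) (V = Pow(-359, -1) = Rational(-1, 359) ≈ -0.0027855)
Add(130, Mul(V, -494)) = Add(130, Mul(Rational(-1, 359), -494)) = Add(130, Rational(494, 359)) = Rational(47164, 359)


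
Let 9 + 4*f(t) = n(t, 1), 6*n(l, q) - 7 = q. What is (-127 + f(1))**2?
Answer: 2393209/144 ≈ 16620.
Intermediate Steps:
n(l, q) = 7/6 + q/6
f(t) = -23/12 (f(t) = -9/4 + (7/6 + (1/6)*1)/4 = -9/4 + (7/6 + 1/6)/4 = -9/4 + (1/4)*(4/3) = -9/4 + 1/3 = -23/12)
(-127 + f(1))**2 = (-127 - 23/12)**2 = (-1547/12)**2 = 2393209/144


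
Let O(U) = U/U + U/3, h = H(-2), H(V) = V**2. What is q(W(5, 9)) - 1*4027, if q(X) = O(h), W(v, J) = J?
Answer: -12074/3 ≈ -4024.7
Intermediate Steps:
h = 4 (h = (-2)**2 = 4)
O(U) = 1 + U/3 (O(U) = 1 + U*(1/3) = 1 + U/3)
q(X) = 7/3 (q(X) = 1 + (1/3)*4 = 1 + 4/3 = 7/3)
q(W(5, 9)) - 1*4027 = 7/3 - 1*4027 = 7/3 - 4027 = -12074/3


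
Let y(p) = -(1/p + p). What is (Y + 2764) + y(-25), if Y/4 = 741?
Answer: 143826/25 ≈ 5753.0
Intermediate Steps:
Y = 2964 (Y = 4*741 = 2964)
y(p) = -p - 1/p (y(p) = -(p + 1/p) = -p - 1/p)
(Y + 2764) + y(-25) = (2964 + 2764) + (-1*(-25) - 1/(-25)) = 5728 + (25 - 1*(-1/25)) = 5728 + (25 + 1/25) = 5728 + 626/25 = 143826/25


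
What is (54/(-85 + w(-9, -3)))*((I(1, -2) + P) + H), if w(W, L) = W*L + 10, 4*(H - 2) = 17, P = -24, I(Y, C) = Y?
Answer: 603/32 ≈ 18.844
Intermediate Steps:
H = 25/4 (H = 2 + (¼)*17 = 2 + 17/4 = 25/4 ≈ 6.2500)
w(W, L) = 10 + L*W (w(W, L) = L*W + 10 = 10 + L*W)
(54/(-85 + w(-9, -3)))*((I(1, -2) + P) + H) = (54/(-85 + (10 - 3*(-9))))*((1 - 24) + 25/4) = (54/(-85 + (10 + 27)))*(-23 + 25/4) = (54/(-85 + 37))*(-67/4) = (54/(-48))*(-67/4) = (54*(-1/48))*(-67/4) = -9/8*(-67/4) = 603/32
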